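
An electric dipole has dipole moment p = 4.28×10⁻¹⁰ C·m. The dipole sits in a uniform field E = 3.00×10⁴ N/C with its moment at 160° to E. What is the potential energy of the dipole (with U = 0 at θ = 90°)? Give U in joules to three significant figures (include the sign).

U ≈ 1.21×10⁻⁵ J

U = −p·E = −pE cosθ.
U = −(4.28×10⁻¹⁰)(3.00×10⁴)·cos160° = 1.207×10⁻⁵ J.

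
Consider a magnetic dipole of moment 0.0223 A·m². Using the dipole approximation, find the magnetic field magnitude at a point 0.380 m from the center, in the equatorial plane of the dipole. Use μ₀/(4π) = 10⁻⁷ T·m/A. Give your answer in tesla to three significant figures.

In the equatorial plane B = (μ₀/4π)·m/r³ (half the axial value).
B = (10⁻⁷)·(0.0223) / (0.380)³ = 4.064×10⁻⁸ T.

B ≈ 4.06×10⁻⁸ T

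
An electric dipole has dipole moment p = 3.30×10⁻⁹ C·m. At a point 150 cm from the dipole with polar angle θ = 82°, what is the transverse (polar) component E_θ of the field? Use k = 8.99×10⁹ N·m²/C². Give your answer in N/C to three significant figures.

For a dipole, E_θ = (kp sinθ)/r³.
kp/r³ = (8.99×10⁹)(3.30×10⁻⁹)/(1.50)³ = 8.790 N/C.
E_θ = 8.790·sin82° = 8.705 N/C.

E_θ ≈ 8.70 N/C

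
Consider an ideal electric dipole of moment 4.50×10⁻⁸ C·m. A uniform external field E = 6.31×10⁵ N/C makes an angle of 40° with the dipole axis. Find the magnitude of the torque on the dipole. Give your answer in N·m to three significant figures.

Torque on an electric dipole: τ = pE sinθ.
τ = (4.50×10⁻⁸)(6.31×10⁵)·sin40° = 0.01825 N·m.

τ ≈ 0.0183 N·m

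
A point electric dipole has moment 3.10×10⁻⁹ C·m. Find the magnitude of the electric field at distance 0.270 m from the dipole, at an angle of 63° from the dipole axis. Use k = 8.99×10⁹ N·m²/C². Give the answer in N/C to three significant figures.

At angle θ the dipole field magnitude is E = (kp/r³)·√(1 + 3cos²θ).
kp/r³ = (8.99×10⁹)(3.10×10⁻⁹) / (0.270)³ = 1416 N/C.
√(1 + 3cos²63°) = √(1 + 3·0.2061) = √1.6183 ≈ 1.2721.
E ≈ 1416 × 1.272 = 1801 N/C.

E ≈ 1800 N/C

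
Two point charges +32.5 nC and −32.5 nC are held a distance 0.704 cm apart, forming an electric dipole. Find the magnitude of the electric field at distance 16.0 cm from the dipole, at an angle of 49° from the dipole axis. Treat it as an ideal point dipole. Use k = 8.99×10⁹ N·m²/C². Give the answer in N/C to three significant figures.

Dipole moment p = qd = (3.25×10⁻⁸ C)(0.00704 m) = 2.288×10⁻¹⁰ C·m.
At angle θ the dipole field magnitude is E = (kp/r³)·√(1 + 3cos²θ).
kp/r³ = (8.99×10⁹)(2.288×10⁻¹⁰) / (0.160)³ = 502.2 N/C.
√(1 + 3cos²49°) = √(1 + 3·0.4304) = √2.2912 ≈ 1.5137.
E ≈ 502.2 × 1.514 = 760.1 N/C.

E ≈ 760 N/C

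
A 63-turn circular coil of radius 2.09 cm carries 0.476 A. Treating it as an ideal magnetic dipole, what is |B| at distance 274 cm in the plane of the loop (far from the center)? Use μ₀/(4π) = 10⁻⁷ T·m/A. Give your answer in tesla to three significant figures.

B ≈ 2.00×10⁻¹⁰ T

m = NIA = NIπa² = 63·(0.476)·π·(0.0209)² = 0.04115 A·m².
In the equatorial plane B = (μ₀/4π)·m/r³ (half the axial value).
B = (10⁻⁷)·(0.04115) / (2.74)³ = 2.000×10⁻¹⁰ T.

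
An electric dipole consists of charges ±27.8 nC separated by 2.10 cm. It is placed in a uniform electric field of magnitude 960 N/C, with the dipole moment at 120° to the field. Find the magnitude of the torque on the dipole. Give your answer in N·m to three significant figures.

Dipole moment p = qd = (2.78×10⁻⁸ C)(0.0210 m) = 5.838×10⁻¹⁰ C·m.
Torque on an electric dipole: τ = pE sinθ.
τ = (5.838×10⁻¹⁰)(960)·sin120° = 4.854×10⁻⁷ N·m.

τ ≈ 4.85×10⁻⁷ N·m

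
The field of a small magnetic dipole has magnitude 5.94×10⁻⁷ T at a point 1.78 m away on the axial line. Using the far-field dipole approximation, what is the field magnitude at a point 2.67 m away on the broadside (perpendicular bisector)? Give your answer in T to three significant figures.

B ≈ 8.80×10⁻⁸ T

Dipole fields scale as 1/r³ in the far field.
The axial field is twice the equatorial field at the same r, so the geometry factor is 1/2.
B₂ = B₁ · (1/2) · (r₁/r₂)³ = 5.94×10⁻⁷ · 0.5 · (1.78/2.67)³.
(r₁/r₂)³ = (0.6667)³ = 0.2963.
B₂ ≈ 8.800×10⁻⁸ T.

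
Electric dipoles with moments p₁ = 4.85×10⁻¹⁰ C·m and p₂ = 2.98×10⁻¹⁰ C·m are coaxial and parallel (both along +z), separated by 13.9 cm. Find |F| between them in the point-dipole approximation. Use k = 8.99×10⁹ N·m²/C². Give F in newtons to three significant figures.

On-axis field of dipole 1 at distance r: E = 2kp₁/r³. Force on dipole 2 is F = p₂·dE/dr (gradient along axis).
dE/dr = −6kp₁/r⁴, so |F| = 6kp₁p₂/r⁴ (attractive for aligned moments).
F = 6(8.99×10⁹)(4.85×10⁻¹⁰)(2.98×10⁻¹⁰)/(0.139)⁴ = 2.088×10⁻⁵ N.

F ≈ 2.09×10⁻⁵ N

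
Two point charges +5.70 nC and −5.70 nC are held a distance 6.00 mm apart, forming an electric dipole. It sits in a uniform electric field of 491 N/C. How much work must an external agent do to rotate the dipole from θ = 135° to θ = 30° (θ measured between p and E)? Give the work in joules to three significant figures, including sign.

W ≈ -2.64×10⁻⁸ J

Dipole moment p = qd = (5.70×10⁻⁹ C)(0.00600 m) = 3.42×10⁻¹¹ C·m.
W_ext = ΔU = U(θ₂) − U(θ₁) = −pE cosθ₂ − (−pE cosθ₁) = pE(cosθ₁ − cosθ₂).
W = (3.42×10⁻¹¹)(491)·(cos135° − cos30°) = (1.679×10⁻⁸)·(-1.5731) = -2.642×10⁻⁸ J.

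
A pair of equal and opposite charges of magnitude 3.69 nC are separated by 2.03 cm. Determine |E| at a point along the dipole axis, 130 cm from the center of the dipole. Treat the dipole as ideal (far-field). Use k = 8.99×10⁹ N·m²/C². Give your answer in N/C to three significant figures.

Dipole moment p = qd = (3.69×10⁻⁹ C)(0.0203 m) = 7.491×10⁻¹¹ C·m.
On the dipole axis E = 2kp/r³.
E = 2·(8.99×10⁹)(7.491×10⁻¹¹) / (1.30)³ = 0.6131 N/C.

E ≈ 0.613 N/C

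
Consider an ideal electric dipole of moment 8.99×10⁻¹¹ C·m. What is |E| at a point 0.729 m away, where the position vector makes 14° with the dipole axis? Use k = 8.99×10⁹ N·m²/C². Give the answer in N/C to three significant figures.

E ≈ 4.08 N/C

At angle θ the dipole field magnitude is E = (kp/r³)·√(1 + 3cos²θ).
kp/r³ = (8.99×10⁹)(8.99×10⁻¹¹) / (0.729)³ = 2.086 N/C.
√(1 + 3cos²14°) = √(1 + 3·0.9415) = √3.8244 ≈ 1.9556.
E ≈ 2.086 × 1.956 = 4.080 N/C.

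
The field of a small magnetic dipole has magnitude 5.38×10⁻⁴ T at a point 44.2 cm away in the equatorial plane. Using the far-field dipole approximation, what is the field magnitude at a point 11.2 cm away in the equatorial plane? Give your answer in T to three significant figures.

Dipole fields scale as 1/r³ in the far field; the geometry is the same at both points.
B₂ = B₁ · (r₁/r₂)³ = 5.38×10⁻⁴ · (44.2/11.2)³.
(r₁/r₂)³ = (3.946)³ = 61.46.
B₂ ≈ 0.03307 T.

B ≈ 0.0331 T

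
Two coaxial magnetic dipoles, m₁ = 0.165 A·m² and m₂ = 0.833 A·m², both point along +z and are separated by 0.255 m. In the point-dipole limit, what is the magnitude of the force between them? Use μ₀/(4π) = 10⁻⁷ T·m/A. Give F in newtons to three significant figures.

F ≈ 1.95×10⁻⁵ N

On-axis B of dipole 1: B = (μ₀/4π)·2m₁/r³. Force on dipole 2: F = m₂·dB/dr.
dB/dr = −(μ₀/4π)·6m₁/r⁴, so |F| = (μ₀/4π)·6m₁m₂/r⁴.
F = 6(10⁻⁷)(0.165)(0.833)/(0.255)⁴ = 1.950×10⁻⁵ N.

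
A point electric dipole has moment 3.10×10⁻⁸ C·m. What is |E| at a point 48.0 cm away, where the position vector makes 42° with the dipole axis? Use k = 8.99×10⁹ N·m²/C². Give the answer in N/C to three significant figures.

At angle θ the dipole field magnitude is E = (kp/r³)·√(1 + 3cos²θ).
kp/r³ = (8.99×10⁹)(3.10×10⁻⁸) / (0.480)³ = 2520 N/C.
√(1 + 3cos²42°) = √(1 + 3·0.5523) = √2.6568 ≈ 1.6300.
E ≈ 2520 × 1.630 = 4107 N/C.

E ≈ 4110 N/C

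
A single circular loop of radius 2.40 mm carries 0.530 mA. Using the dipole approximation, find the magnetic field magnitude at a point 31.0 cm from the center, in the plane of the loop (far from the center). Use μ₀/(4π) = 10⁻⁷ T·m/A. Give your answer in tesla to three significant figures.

B ≈ 3.22×10⁻¹⁴ T

Magnetic moment m = IA = Iπa² = (5.30×10⁻⁴)·π·(0.00240)² = 9.591×10⁻⁹ A·m².
In the equatorial plane B = (μ₀/4π)·m/r³ (half the axial value).
B = (10⁻⁷)·(9.591×10⁻⁹) / (0.310)³ = 3.219×10⁻¹⁴ T.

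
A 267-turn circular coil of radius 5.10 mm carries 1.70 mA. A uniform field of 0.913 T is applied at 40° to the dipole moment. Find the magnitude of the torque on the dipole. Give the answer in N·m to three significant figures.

m = NIA = NIπa² = 267·(0.00170)·π·(0.00510)² = 3.709×10⁻⁵ A·m².
Torque on a magnetic dipole: τ = mB sinθ.
τ = (3.709×10⁻⁵)(0.913)·sin40° = 2.177×10⁻⁵ N·m.

τ ≈ 2.18×10⁻⁵ N·m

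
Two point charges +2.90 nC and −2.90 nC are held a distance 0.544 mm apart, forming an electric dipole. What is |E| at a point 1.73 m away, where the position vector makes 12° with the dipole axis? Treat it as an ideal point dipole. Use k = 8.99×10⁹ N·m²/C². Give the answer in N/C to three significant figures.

E ≈ 0.00539 N/C

Dipole moment p = qd = (2.90×10⁻⁹ C)(5.44×10⁻⁴ m) = 1.578×10⁻¹² C·m.
At angle θ the dipole field magnitude is E = (kp/r³)·√(1 + 3cos²θ).
kp/r³ = (8.99×10⁹)(1.578×10⁻¹²) / (1.73)³ = 0.002740 N/C.
√(1 + 3cos²12°) = √(1 + 3·0.9568) = √3.8703 ≈ 1.9673.
E ≈ 0.002740 × 1.967 = 0.005390 N/C.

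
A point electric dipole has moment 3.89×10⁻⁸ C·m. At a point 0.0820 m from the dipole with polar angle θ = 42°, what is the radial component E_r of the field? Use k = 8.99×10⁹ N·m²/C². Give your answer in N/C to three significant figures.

E_r ≈ 9.43×10⁵ N/C

For a dipole, E_r = (2kp cosθ)/r³.
kp/r³ = (8.99×10⁹)(3.89×10⁻⁸)/(0.0820)³ = 6.343×10⁵ N/C.
E_r = 2·6.343×10⁵·cos42° = 9.427×10⁵ N/C.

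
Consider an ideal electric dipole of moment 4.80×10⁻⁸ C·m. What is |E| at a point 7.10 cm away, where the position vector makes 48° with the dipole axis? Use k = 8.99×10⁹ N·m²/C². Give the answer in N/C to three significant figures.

E ≈ 1.85×10⁶ N/C

At angle θ the dipole field magnitude is E = (kp/r³)·√(1 + 3cos²θ).
kp/r³ = (8.99×10⁹)(4.80×10⁻⁸) / (0.0710)³ = 1.206×10⁶ N/C.
√(1 + 3cos²48°) = √(1 + 3·0.4477) = √2.3432 ≈ 1.5308.
E ≈ 1.206×10⁶ × 1.531 = 1.846×10⁶ N/C.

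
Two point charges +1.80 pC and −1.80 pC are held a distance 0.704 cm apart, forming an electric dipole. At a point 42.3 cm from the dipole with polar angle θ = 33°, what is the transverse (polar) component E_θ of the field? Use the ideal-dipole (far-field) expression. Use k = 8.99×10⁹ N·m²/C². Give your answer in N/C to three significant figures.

Dipole moment p = qd = (1.80×10⁻¹² C)(0.00704 m) = 1.267×10⁻¹⁴ C·m.
For a dipole, E_θ = (kp sinθ)/r³.
kp/r³ = (8.99×10⁹)(1.267×10⁻¹⁴)/(0.423)³ = 0.001505 N/C.
E_θ = 0.001505·sin33° = 8.196×10⁻⁴ N/C.

E_θ ≈ 8.20×10⁻⁴ N/C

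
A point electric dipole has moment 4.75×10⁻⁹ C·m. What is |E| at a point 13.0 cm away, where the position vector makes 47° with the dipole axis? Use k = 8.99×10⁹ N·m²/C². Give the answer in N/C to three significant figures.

E ≈ 3.01×10⁴ N/C

At angle θ the dipole field magnitude is E = (kp/r³)·√(1 + 3cos²θ).
kp/r³ = (8.99×10⁹)(4.75×10⁻⁹) / (0.130)³ = 1.944×10⁴ N/C.
√(1 + 3cos²47°) = √(1 + 3·0.4651) = √2.3954 ≈ 1.5477.
E ≈ 1.944×10⁴ × 1.548 = 3.008×10⁴ N/C.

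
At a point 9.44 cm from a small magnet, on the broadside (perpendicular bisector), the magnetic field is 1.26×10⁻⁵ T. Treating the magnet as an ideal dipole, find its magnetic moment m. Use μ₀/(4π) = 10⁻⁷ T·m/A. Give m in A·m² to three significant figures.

In the equatorial plane B = (μ₀/4π)·m/r³, so m = Br³·4π/(μ₀).
m = (1.26×10⁻⁵)·(0.0944)³ / (10⁻⁷) = 0.1060 A·m².

m ≈ 0.106 A·m²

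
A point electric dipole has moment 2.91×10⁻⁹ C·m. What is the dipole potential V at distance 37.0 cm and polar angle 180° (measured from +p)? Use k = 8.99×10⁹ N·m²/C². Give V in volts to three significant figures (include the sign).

V ≈ -191 V

The dipole potential is V = kp cosθ / r².
V = (8.99×10⁹)(2.91×10⁻⁹)·cos180° / (0.370)² = -191.1 V.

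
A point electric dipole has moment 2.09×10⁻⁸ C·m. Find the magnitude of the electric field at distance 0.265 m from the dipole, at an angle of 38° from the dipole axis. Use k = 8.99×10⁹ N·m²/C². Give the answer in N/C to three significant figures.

At angle θ the dipole field magnitude is E = (kp/r³)·√(1 + 3cos²θ).
kp/r³ = (8.99×10⁹)(2.09×10⁻⁸) / (0.265)³ = 1.010×10⁴ N/C.
√(1 + 3cos²38°) = √(1 + 3·0.6210) = √2.8629 ≈ 1.6920.
E ≈ 1.010×10⁴ × 1.692 = 1.708×10⁴ N/C.

E ≈ 1.71×10⁴ N/C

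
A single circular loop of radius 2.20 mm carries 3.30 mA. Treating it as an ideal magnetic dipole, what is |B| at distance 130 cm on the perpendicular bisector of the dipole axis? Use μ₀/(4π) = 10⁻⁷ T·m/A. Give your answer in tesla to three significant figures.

Magnetic moment m = IA = Iπa² = (0.00330)·π·(0.00220)² = 5.018×10⁻⁸ A·m².
In the equatorial plane B = (μ₀/4π)·m/r³ (half the axial value).
B = (10⁻⁷)·(5.018×10⁻⁸) / (1.30)³ = 2.284×10⁻¹⁵ T.

B ≈ 2.28×10⁻¹⁵ T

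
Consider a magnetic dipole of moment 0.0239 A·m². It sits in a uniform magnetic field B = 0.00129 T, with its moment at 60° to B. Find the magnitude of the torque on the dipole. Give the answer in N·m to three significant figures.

τ ≈ 2.67×10⁻⁵ N·m

Torque on a magnetic dipole: τ = mB sinθ.
τ = (0.0239)(0.00129)·sin60° = 2.670×10⁻⁵ N·m.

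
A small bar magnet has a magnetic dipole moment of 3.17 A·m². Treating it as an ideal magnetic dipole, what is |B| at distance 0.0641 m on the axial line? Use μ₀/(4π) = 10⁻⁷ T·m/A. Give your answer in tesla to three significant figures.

B ≈ 0.00241 T

On axis B = (μ₀/4π)·2m/r³.
B = 2·(10⁻⁷)·(3.17) / (0.0641)³ = 0.002407 T.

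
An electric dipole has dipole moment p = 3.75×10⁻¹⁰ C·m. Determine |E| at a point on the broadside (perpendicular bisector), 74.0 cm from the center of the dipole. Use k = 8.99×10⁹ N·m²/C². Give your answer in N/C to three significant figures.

E ≈ 8.32 N/C

On the perpendicular bisector E = kp/r³ (half the axial value at the same distance).
E = (8.99×10⁹)(3.75×10⁻¹⁰) / (0.740)³ = 8.319 N/C.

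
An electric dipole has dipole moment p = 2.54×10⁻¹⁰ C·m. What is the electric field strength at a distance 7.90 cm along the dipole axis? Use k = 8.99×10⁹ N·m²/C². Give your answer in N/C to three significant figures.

On the dipole axis E = 2kp/r³.
E = 2·(8.99×10⁹)(2.54×10⁻¹⁰) / (0.0790)³ = 9263 N/C.

E ≈ 9260 N/C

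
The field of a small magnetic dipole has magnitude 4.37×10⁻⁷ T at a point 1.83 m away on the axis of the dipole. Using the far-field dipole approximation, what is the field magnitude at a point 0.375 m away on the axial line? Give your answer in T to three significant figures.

Dipole fields scale as 1/r³ in the far field; the geometry is the same at both points.
B₂ = B₁ · (r₁/r₂)³ = 4.37×10⁻⁷ · (1.83/0.375)³.
(r₁/r₂)³ = (4.88)³ = 116.2.
B₂ ≈ 5.079×10⁻⁵ T.

B ≈ 5.08×10⁻⁵ T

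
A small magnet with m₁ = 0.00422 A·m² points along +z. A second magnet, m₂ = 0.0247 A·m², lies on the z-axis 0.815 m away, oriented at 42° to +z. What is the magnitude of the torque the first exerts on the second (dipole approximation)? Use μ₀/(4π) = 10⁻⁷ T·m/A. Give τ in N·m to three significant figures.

τ ≈ 2.58×10⁻¹¹ N·m

Dipole B is on the axis of dipole A, so B₁ there is axial: B₁ = (μ₀/4π)·2m₁/r³ along +z.
B₁ = 2(10⁻⁷)(0.00422)/(0.815)³ = 1.559×10⁻⁹ T.
τ = m₂ B₁ sinθ.
τ = (0.0247)(1.559×10⁻⁹)·sin42° = 2.577×10⁻¹¹ N·m.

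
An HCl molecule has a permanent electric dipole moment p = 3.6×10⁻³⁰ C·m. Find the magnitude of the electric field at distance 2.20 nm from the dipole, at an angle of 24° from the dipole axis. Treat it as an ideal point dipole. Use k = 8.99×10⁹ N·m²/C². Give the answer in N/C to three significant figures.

E ≈ 5.69×10⁶ N/C

At angle θ the dipole field magnitude is E = (kp/r³)·√(1 + 3cos²θ).
kp/r³ = (8.99×10⁹)(3.60×10⁻³⁰) / (2.20×10⁻⁹)³ = 3.039×10⁶ N/C.
√(1 + 3cos²24°) = √(1 + 3·0.8346) = √3.5037 ≈ 1.8718.
E ≈ 3.039×10⁶ × 1.872 = 5.689×10⁶ N/C.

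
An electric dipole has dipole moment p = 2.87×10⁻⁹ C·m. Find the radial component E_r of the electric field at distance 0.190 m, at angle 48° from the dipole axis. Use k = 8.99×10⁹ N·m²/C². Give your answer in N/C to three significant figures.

E_r ≈ 5030 N/C

For a dipole, E_r = (2kp cosθ)/r³.
kp/r³ = (8.99×10⁹)(2.87×10⁻⁹)/(0.190)³ = 3762 N/C.
E_r = 2·3762·cos48° = 5034 N/C.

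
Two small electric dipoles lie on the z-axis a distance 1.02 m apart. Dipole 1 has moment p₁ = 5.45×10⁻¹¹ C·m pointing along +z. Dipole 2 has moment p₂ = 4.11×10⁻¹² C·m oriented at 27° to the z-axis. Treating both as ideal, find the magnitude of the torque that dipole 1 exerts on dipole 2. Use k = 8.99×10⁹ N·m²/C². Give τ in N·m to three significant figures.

τ ≈ 1.72×10⁻¹² N·m

The second dipole sits on the axis of the first, so the field there is axial: E₁ = 2kp₁/r³ along +z.
E₁ = 2(8.99×10⁹)(5.45×10⁻¹¹)/(1.02)³ = 0.9234 N/C.
Torque on the second dipole: τ = p₂ E₁ sinθ.
τ = (4.11×10⁻¹²)(0.9234)·sin27° = 1.723×10⁻¹² N·m.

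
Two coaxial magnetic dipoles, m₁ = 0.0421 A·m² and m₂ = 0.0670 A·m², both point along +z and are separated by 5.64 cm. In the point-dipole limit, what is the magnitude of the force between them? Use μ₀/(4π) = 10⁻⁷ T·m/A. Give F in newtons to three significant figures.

F ≈ 1.67×10⁻⁴ N

On-axis B of dipole 1: B = (μ₀/4π)·2m₁/r³. Force on dipole 2: F = m₂·dB/dr.
dB/dr = −(μ₀/4π)·6m₁/r⁴, so |F| = (μ₀/4π)·6m₁m₂/r⁴.
F = 6(10⁻⁷)(0.0421)(0.0670)/(0.0564)⁴ = 1.673×10⁻⁴ N.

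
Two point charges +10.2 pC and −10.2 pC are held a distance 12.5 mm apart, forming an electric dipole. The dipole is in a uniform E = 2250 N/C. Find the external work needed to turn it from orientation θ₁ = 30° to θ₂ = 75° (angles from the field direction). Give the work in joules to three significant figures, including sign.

W ≈ 1.74×10⁻¹⁰ J

Dipole moment p = qd = (1.02×10⁻¹¹ C)(0.0125 m) = 1.275×10⁻¹³ C·m.
W_ext = ΔU = U(θ₂) − U(θ₁) = −pE cosθ₂ − (−pE cosθ₁) = pE(cosθ₁ − cosθ₂).
W = (1.275×10⁻¹³)(2250)·(cos30° − cos75°) = (2.869×10⁻¹⁰)·(+0.6072) = 1.742×10⁻¹⁰ J.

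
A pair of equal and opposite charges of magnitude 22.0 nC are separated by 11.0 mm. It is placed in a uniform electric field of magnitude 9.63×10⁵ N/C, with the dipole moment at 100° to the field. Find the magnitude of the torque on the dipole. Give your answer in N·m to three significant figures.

Dipole moment p = qd = (2.20×10⁻⁸ C)(0.0110 m) = 2.42×10⁻¹⁰ C·m.
Torque on an electric dipole: τ = pE sinθ.
τ = (2.42×10⁻¹⁰)(9.63×10⁵)·sin100° = 2.295×10⁻⁴ N·m.

τ ≈ 2.30×10⁻⁴ N·m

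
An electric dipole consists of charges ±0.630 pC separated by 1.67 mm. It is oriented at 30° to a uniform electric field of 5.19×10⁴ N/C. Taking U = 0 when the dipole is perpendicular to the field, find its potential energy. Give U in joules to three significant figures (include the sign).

U ≈ -4.73×10⁻¹¹ J

Dipole moment p = qd = (6.30×10⁻¹³ C)(0.00167 m) = 1.052×10⁻¹⁵ C·m.
U = −p·E = −pE cosθ.
U = −(1.052×10⁻¹⁵)(5.19×10⁴)·cos30° = -4.728×10⁻¹¹ J.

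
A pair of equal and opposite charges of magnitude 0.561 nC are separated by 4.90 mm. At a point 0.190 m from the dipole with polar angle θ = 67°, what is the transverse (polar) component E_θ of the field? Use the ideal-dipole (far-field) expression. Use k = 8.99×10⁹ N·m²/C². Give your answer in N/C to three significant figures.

Dipole moment p = qd = (5.61×10⁻¹⁰ C)(0.00490 m) = 2.749×10⁻¹² C·m.
For a dipole, E_θ = (kp sinθ)/r³.
kp/r³ = (8.99×10⁹)(2.749×10⁻¹²)/(0.190)³ = 3.603 N/C.
E_θ = 3.603·sin67° = 3.317 N/C.

E_θ ≈ 3.32 N/C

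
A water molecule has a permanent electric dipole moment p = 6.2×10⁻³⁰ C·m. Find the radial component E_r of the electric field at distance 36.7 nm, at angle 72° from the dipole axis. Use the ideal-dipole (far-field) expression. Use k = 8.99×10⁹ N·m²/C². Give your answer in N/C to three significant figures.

E_r ≈ 697 N/C

For a dipole, E_r = (2kp cosθ)/r³.
kp/r³ = (8.99×10⁹)(6.20×10⁻³⁰)/(3.67×10⁻⁸)³ = 1128 N/C.
E_r = 2·1128·cos72° = 696.9 N/C.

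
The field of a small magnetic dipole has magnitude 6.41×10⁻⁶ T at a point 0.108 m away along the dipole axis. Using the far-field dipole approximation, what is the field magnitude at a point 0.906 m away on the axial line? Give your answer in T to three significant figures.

B ≈ 1.09×10⁻⁸ T

Dipole fields scale as 1/r³ in the far field; the geometry is the same at both points.
B₂ = B₁ · (r₁/r₂)³ = 6.41×10⁻⁶ · (0.108/0.906)³.
(r₁/r₂)³ = (0.1192)³ = 0.001694.
B₂ ≈ 1.086×10⁻⁸ T.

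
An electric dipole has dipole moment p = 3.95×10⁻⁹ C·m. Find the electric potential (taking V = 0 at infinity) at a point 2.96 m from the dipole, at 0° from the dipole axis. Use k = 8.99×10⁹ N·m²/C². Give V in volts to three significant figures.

V ≈ 4.05 V

The dipole potential is V = kp cosθ / r².
V = (8.99×10⁹)(3.95×10⁻⁹)·cos0° / (2.96)² = 4.053 V.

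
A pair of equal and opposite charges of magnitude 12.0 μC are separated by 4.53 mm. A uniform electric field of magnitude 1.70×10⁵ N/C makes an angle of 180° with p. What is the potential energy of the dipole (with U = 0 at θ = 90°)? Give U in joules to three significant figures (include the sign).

Dipole moment p = qd = (1.20×10⁻⁵ C)(0.00453 m) = 5.436×10⁻⁸ C·m.
U = −p·E = −pE cosθ.
U = −(5.436×10⁻⁸)(1.70×10⁵)·cos180° = 0.009241 J.

U ≈ 0.00924 J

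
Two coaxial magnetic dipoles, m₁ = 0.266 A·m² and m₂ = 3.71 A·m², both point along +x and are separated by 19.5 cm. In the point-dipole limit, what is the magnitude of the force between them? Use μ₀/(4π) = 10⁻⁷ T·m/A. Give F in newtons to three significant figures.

F ≈ 4.10×10⁻⁴ N

On-axis B of dipole 1: B = (μ₀/4π)·2m₁/r³. Force on dipole 2: F = m₂·dB/dr.
dB/dr = −(μ₀/4π)·6m₁/r⁴, so |F| = (μ₀/4π)·6m₁m₂/r⁴.
F = 6(10⁻⁷)(0.266)(3.71)/(0.195)⁴ = 4.095×10⁻⁴ N.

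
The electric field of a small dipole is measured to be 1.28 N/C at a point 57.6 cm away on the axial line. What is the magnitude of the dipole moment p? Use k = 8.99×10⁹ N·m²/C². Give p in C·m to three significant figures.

p ≈ 1.36×10⁻¹¹ C·m

On axis E = 2kp/r³, so p = Er³/(2k).
p = (1.28)·(0.576)³ / (2·8.99×10⁹) = 1.360×10⁻¹¹ C·m.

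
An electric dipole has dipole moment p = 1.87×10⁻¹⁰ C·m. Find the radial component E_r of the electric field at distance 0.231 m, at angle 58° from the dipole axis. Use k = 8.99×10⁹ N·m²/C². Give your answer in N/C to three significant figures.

For a dipole, E_r = (2kp cosθ)/r³.
kp/r³ = (8.99×10⁹)(1.87×10⁻¹⁰)/(0.231)³ = 136.4 N/C.
E_r = 2·136.4·cos58° = 144.5 N/C.

E_r ≈ 145 N/C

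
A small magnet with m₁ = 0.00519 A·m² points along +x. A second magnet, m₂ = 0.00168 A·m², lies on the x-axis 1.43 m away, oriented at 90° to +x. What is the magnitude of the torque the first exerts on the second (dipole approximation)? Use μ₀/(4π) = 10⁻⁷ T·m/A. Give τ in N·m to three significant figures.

τ ≈ 5.96×10⁻¹³ N·m

Dipole B is on the axis of dipole A, so B₁ there is axial: B₁ = (μ₀/4π)·2m₁/r³ along +x.
B₁ = 2(10⁻⁷)(0.00519)/(1.43)³ = 3.550×10⁻¹⁰ T.
τ = m₂ B₁ sinθ.
τ = (0.00168)(3.550×10⁻¹⁰)·sin90° = 5.963×10⁻¹³ N·m.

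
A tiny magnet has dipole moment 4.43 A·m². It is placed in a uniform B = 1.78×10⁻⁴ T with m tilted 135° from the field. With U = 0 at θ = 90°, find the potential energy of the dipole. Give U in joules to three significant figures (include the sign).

U = −m·B = −mB cosθ.
U = −(4.43)(1.78×10⁻⁴)·cos135° = 5.576×10⁻⁴ J.

U ≈ 5.58×10⁻⁴ J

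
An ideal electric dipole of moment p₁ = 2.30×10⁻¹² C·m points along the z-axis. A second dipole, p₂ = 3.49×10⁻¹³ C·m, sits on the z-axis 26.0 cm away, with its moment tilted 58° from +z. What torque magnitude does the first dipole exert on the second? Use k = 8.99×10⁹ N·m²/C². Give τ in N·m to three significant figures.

The second dipole sits on the axis of the first, so the field there is axial: E₁ = 2kp₁/r³ along +z.
E₁ = 2(8.99×10⁹)(2.30×10⁻¹²)/(0.260)³ = 2.353 N/C.
Torque on the second dipole: τ = p₂ E₁ sinθ.
τ = (3.49×10⁻¹³)(2.353)·sin58° = 6.964×10⁻¹³ N·m.

τ ≈ 6.96×10⁻¹³ N·m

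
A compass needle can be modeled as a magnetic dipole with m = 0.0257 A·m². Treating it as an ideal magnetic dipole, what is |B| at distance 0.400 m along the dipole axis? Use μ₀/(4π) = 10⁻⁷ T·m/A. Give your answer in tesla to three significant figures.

On axis B = (μ₀/4π)·2m/r³.
B = 2·(10⁻⁷)·(0.0257) / (0.400)³ = 8.031×10⁻⁸ T.

B ≈ 8.03×10⁻⁸ T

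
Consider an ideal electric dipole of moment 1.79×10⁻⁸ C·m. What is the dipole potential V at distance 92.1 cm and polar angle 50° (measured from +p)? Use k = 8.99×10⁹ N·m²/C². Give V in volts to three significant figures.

The dipole potential is V = kp cosθ / r².
V = (8.99×10⁹)(1.79×10⁻⁸)·cos50° / (0.921)² = 121.9 V.

V ≈ 122 V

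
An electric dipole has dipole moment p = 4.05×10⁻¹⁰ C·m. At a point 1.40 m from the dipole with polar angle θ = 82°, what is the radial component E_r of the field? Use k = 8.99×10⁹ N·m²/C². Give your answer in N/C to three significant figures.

E_r ≈ 0.369 N/C

For a dipole, E_r = (2kp cosθ)/r³.
kp/r³ = (8.99×10⁹)(4.05×10⁻¹⁰)/(1.40)³ = 1.327 N/C.
E_r = 2·1.327·cos82° = 0.3693 N/C.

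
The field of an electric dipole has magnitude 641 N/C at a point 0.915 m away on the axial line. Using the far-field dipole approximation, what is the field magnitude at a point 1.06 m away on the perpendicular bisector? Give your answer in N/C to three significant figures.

Dipole fields scale as 1/r³ in the far field.
The axial field is twice the equatorial field at the same r, so the geometry factor is 1/2.
E₂ = E₁ · (1/2) · (r₁/r₂)³ = 641 · 0.5 · (0.915/1.06)³.
(r₁/r₂)³ = (0.8632)³ = 0.6432.
E₂ ≈ 206.1 N/C.

E ≈ 206 N/C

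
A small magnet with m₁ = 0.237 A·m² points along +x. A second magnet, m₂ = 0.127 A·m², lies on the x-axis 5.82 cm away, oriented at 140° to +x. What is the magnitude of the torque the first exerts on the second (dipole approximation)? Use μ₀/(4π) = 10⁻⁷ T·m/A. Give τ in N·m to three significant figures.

Dipole B is on the axis of dipole A, so B₁ there is axial: B₁ = (μ₀/4π)·2m₁/r³ along +x.
B₁ = 2(10⁻⁷)(0.237)/(0.0582)³ = 2.404×10⁻⁴ T.
τ = m₂ B₁ sinθ.
τ = (0.127)(2.404×10⁻⁴)·sin140° = 1.963×10⁻⁵ N·m.

τ ≈ 1.96×10⁻⁵ N·m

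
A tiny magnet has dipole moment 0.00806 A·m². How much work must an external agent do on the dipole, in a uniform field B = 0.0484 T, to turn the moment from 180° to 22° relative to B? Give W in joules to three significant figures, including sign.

W_ext = ΔU = −mB cosθ₂ + mB cosθ₁ = mB(cosθ₁ − cosθ₂).
W = (0.00806)(0.0484)·(cos180° − cos22°) = (3.901×10⁻⁴)·(-1.9272) = -7.518×10⁻⁴ J.

W ≈ -7.52×10⁻⁴ J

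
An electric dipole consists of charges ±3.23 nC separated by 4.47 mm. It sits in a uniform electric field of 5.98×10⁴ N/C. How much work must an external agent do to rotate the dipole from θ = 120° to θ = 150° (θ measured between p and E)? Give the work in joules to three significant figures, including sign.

W ≈ 3.16×10⁻⁷ J

Dipole moment p = qd = (3.23×10⁻⁹ C)(0.00447 m) = 1.444×10⁻¹¹ C·m.
W_ext = ΔU = U(θ₂) − U(θ₁) = −pE cosθ₂ − (−pE cosθ₁) = pE(cosθ₁ − cosθ₂).
W = (1.444×10⁻¹¹)(5.98×10⁴)·(cos120° − cos150°) = (8.635×10⁻⁷)·(+0.3660) = 3.161×10⁻⁷ J.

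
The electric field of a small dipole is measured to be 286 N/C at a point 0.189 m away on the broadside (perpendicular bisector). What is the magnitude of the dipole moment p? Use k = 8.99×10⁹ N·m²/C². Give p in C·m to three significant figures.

In the equatorial plane E = kp/r³, so p = Er³/(k).
p = (286)·(0.189)³ / (8.99×10⁹) = 2.148×10⁻¹⁰ C·m.

p ≈ 2.15×10⁻¹⁰ C·m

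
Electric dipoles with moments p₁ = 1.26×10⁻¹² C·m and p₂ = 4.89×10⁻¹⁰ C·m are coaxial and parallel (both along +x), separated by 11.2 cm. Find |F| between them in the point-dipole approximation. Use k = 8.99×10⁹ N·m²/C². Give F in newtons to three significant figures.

F ≈ 2.11×10⁻⁷ N

On-axis field of dipole 1 at distance r: E = 2kp₁/r³. Force on dipole 2 is F = p₂·dE/dr (gradient along axis).
dE/dr = −6kp₁/r⁴, so |F| = 6kp₁p₂/r⁴ (attractive for aligned moments).
F = 6(8.99×10⁹)(1.26×10⁻¹²)(4.89×10⁻¹⁰)/(0.112)⁴ = 2.112×10⁻⁷ N.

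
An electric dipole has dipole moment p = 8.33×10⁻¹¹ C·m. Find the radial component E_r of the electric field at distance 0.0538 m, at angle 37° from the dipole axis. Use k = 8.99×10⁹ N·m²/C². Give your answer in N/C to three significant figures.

For a dipole, E_r = (2kp cosθ)/r³.
kp/r³ = (8.99×10⁹)(8.33×10⁻¹¹)/(0.0538)³ = 4809 N/C.
E_r = 2·4809·cos37° = 7681 N/C.

E_r ≈ 7680 N/C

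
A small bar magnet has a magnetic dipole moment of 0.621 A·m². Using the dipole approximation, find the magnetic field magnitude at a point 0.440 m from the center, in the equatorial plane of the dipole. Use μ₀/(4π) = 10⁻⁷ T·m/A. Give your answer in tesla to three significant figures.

In the equatorial plane B = (μ₀/4π)·m/r³ (half the axial value).
B = (10⁻⁷)·(0.621) / (0.440)³ = 7.290×10⁻⁷ T.

B ≈ 7.29×10⁻⁷ T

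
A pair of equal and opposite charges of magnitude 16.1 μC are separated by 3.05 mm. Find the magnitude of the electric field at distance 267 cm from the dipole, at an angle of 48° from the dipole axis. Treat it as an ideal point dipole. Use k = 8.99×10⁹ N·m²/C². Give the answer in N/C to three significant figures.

E ≈ 35.5 N/C

Dipole moment p = qd = (1.61×10⁻⁵ C)(0.00305 m) = 4.911×10⁻⁸ C·m.
At angle θ the dipole field magnitude is E = (kp/r³)·√(1 + 3cos²θ).
kp/r³ = (8.99×10⁹)(4.911×10⁻⁸) / (2.67)³ = 23.20 N/C.
√(1 + 3cos²48°) = √(1 + 3·0.4477) = √2.3432 ≈ 1.5308.
E ≈ 23.20 × 1.531 = 35.51 N/C.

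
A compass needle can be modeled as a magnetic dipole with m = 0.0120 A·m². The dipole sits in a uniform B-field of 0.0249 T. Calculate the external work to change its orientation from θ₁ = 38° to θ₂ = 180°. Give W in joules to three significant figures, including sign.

W_ext = ΔU = −mB cosθ₂ + mB cosθ₁ = mB(cosθ₁ − cosθ₂).
W = (0.0120)(0.0249)·(cos38° − cos180°) = (2.988×10⁻⁴)·(+1.7880) = 5.343×10⁻⁴ J.

W ≈ 5.34×10⁻⁴ J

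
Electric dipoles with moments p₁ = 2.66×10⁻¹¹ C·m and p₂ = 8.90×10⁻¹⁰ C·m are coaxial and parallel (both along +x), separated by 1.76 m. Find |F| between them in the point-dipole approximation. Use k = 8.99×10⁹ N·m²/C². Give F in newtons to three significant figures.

On-axis field of dipole 1 at distance r: E = 2kp₁/r³. Force on dipole 2 is F = p₂·dE/dr (gradient along axis).
dE/dr = −6kp₁/r⁴, so |F| = 6kp₁p₂/r⁴ (attractive for aligned moments).
F = 6(8.99×10⁹)(2.66×10⁻¹¹)(8.90×10⁻¹⁰)/(1.76)⁴ = 1.331×10⁻¹⁰ N.

F ≈ 1.33×10⁻¹⁰ N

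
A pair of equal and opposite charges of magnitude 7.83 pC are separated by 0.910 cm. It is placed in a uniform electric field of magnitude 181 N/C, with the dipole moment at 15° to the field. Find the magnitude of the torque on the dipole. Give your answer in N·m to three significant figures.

τ ≈ 3.34×10⁻¹² N·m

Dipole moment p = qd = (7.83×10⁻¹² C)(0.00910 m) = 7.125×10⁻¹⁴ C·m.
Torque on an electric dipole: τ = pE sinθ.
τ = (7.125×10⁻¹⁴)(181)·sin15° = 3.338×10⁻¹² N·m.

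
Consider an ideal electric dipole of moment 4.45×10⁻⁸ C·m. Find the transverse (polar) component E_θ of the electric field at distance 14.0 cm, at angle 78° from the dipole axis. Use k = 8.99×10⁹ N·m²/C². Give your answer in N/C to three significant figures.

E_θ ≈ 1.43×10⁵ N/C

For a dipole, E_θ = (kp sinθ)/r³.
kp/r³ = (8.99×10⁹)(4.45×10⁻⁸)/(0.140)³ = 1.458×10⁵ N/C.
E_θ = 1.458×10⁵·sin78° = 1.426×10⁵ N/C.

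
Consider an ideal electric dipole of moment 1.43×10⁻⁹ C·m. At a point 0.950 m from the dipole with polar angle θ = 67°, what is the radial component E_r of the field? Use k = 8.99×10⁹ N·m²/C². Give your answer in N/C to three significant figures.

E_r ≈ 11.7 N/C

For a dipole, E_r = (2kp cosθ)/r³.
kp/r³ = (8.99×10⁹)(1.43×10⁻⁹)/(0.950)³ = 14.99 N/C.
E_r = 2·14.99·cos67° = 11.72 N/C.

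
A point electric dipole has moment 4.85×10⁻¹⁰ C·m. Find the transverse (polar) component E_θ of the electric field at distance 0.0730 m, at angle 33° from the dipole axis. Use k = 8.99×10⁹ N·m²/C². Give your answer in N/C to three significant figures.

For a dipole, E_θ = (kp sinθ)/r³.
kp/r³ = (8.99×10⁹)(4.85×10⁻¹⁰)/(0.0730)³ = 1.121×10⁴ N/C.
E_θ = 1.121×10⁴·sin33° = 6104 N/C.

E_θ ≈ 6100 N/C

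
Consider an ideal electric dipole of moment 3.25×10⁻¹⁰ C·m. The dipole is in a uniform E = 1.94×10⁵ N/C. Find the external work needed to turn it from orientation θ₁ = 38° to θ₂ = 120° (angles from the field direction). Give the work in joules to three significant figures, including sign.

W ≈ 8.12×10⁻⁵ J

W_ext = ΔU = U(θ₂) − U(θ₁) = −pE cosθ₂ − (−pE cosθ₁) = pE(cosθ₁ − cosθ₂).
W = (3.25×10⁻¹⁰)(1.94×10⁵)·(cos38° − cos120°) = (6.305×10⁻⁵)·(+1.2880) = 8.121×10⁻⁵ J.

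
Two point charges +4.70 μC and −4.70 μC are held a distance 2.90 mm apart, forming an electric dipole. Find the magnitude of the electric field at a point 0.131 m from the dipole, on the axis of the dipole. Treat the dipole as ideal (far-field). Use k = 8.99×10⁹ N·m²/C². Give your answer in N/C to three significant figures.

Dipole moment p = qd = (4.70×10⁻⁶ C)(0.00290 m) = 1.363×10⁻⁸ C·m.
On the dipole axis E = 2kp/r³.
E = 2·(8.99×10⁹)(1.363×10⁻⁸) / (0.131)³ = 1.090×10⁵ N/C.

E ≈ 1.09×10⁵ N/C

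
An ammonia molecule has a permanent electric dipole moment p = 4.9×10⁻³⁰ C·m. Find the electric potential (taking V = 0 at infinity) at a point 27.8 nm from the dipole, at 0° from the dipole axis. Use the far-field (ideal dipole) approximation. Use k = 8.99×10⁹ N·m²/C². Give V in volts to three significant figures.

The dipole potential is V = kp cosθ / r².
V = (8.99×10⁹)(4.90×10⁻³⁰)·cos0° / (2.78×10⁻⁸)² = 5.700×10⁻⁵ V.

V ≈ 5.70×10⁻⁵ V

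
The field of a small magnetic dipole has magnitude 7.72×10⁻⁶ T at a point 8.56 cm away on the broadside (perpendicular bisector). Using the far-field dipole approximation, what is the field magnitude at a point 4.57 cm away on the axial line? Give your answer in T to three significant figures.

Dipole fields scale as 1/r³ in the far field.
The axial field is twice the equatorial field at the same r, so the geometry factor is 2/1.
B₂ = B₁ · (2/1) · (r₁/r₂)³ = 7.72×10⁻⁶ · 2 · (8.56/4.57)³.
(r₁/r₂)³ = (1.873)³ = 6.572.
B₂ ≈ 1.015×10⁻⁴ T.

B ≈ 1.01×10⁻⁴ T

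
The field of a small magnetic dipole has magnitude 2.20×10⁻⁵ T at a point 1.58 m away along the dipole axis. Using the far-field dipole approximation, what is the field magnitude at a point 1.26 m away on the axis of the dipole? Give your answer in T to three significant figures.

Dipole fields scale as 1/r³ in the far field; the geometry is the same at both points.
B₂ = B₁ · (r₁/r₂)³ = 2.20×10⁻⁵ · (1.58/1.26)³.
(r₁/r₂)³ = (1.254)³ = 1.972.
B₂ ≈ 4.338×10⁻⁵ T.

B ≈ 4.34×10⁻⁵ T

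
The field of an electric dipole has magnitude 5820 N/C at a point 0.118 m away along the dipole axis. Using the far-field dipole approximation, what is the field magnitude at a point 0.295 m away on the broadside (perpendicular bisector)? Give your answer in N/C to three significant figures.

Dipole fields scale as 1/r³ in the far field.
The axial field is twice the equatorial field at the same r, so the geometry factor is 1/2.
E₂ = E₁ · (1/2) · (r₁/r₂)³ = 5820 · 0.5 · (0.118/0.295)³.
(r₁/r₂)³ = (0.4)³ = 0.064.
E₂ ≈ 186.2 N/C.

E ≈ 186 N/C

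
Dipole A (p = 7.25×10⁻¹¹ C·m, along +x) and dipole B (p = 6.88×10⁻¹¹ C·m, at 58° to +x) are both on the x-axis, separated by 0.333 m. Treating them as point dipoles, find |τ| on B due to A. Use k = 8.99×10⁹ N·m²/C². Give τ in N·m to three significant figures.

The second dipole sits on the axis of the first, so the field there is axial: E₁ = 2kp₁/r³ along +x.
E₁ = 2(8.99×10⁹)(7.25×10⁻¹¹)/(0.333)³ = 35.30 N/C.
Torque on the second dipole: τ = p₂ E₁ sinθ.
τ = (6.88×10⁻¹¹)(35.30)·sin58° = 2.060×10⁻⁹ N·m.

τ ≈ 2.06×10⁻⁹ N·m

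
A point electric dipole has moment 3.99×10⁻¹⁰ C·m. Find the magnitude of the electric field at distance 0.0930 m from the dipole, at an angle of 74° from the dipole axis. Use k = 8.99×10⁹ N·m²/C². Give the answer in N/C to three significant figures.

E ≈ 4940 N/C

At angle θ the dipole field magnitude is E = (kp/r³)·√(1 + 3cos²θ).
kp/r³ = (8.99×10⁹)(3.99×10⁻¹⁰) / (0.0930)³ = 4459 N/C.
√(1 + 3cos²74°) = √(1 + 3·0.0760) = √1.2279 ≈ 1.1081.
E ≈ 4459 × 1.108 = 4942 N/C.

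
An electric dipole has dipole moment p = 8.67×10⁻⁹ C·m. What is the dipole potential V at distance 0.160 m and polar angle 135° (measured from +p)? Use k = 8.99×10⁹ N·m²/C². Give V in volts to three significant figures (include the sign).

V ≈ -2150 V

The dipole potential is V = kp cosθ / r².
V = (8.99×10⁹)(8.67×10⁻⁹)·cos135° / (0.160)² = -2153 V.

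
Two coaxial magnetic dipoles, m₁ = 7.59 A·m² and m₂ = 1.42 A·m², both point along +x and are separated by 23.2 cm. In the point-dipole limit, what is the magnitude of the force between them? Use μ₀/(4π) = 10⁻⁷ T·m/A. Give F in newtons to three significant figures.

F ≈ 0.00223 N

On-axis B of dipole 1: B = (μ₀/4π)·2m₁/r³. Force on dipole 2: F = m₂·dB/dr.
dB/dr = −(μ₀/4π)·6m₁/r⁴, so |F| = (μ₀/4π)·6m₁m₂/r⁴.
F = 6(10⁻⁷)(7.59)(1.42)/(0.232)⁴ = 0.002232 N.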